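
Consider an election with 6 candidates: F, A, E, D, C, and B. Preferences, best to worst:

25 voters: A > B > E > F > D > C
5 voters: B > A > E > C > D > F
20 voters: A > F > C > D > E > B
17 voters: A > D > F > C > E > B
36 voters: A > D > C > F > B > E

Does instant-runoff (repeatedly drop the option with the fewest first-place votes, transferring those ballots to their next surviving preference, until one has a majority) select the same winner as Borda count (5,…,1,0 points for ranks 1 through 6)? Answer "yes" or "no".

Instant-runoff — R1 F 0, A 98, E 0, D 0, C 0, B 5 (A winner). Winner: A.
Borda — scores: F 253, A 510, E 127, D 282, C 212, B 161. Winner: A.
The two methods agree.

yes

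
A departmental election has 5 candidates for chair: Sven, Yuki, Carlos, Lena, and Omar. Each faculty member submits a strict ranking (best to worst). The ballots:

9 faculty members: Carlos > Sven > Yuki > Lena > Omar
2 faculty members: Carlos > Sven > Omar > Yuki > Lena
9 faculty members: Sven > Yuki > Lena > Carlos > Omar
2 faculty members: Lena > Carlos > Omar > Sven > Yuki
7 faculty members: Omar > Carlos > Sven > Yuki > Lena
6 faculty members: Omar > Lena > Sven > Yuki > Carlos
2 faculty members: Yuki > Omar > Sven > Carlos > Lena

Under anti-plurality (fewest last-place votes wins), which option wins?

Sven

Last-place votes: Sven 0, Yuki 2, Carlos 6, Lena 11, Omar 18.
Sven is ranked last by the fewest voters, so Sven wins.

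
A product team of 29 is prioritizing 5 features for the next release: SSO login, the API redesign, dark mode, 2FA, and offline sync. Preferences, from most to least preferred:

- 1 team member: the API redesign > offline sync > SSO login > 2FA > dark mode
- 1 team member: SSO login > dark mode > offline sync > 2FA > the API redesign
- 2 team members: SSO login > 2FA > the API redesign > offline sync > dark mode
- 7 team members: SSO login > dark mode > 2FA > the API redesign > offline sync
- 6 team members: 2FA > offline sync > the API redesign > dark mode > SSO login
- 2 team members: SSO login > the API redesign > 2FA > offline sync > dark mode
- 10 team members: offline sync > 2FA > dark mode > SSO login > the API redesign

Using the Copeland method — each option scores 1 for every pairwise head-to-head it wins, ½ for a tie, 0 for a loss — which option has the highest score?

SSO login: beats the API redesign; loses to dark mode, 2FA, and offline sync → score 1.
the API redesign: loses to SSO login, dark mode, 2FA, and offline sync → score 0.
dark mode: beats SSO login and the API redesign; loses to 2FA and offline sync → score 2.
2FA: beats SSO login, the API redesign, dark mode, and offline sync → score 4.
offline sync: beats SSO login, the API redesign, and dark mode; loses to 2FA → score 3.
2FA has the best pairwise record.

2FA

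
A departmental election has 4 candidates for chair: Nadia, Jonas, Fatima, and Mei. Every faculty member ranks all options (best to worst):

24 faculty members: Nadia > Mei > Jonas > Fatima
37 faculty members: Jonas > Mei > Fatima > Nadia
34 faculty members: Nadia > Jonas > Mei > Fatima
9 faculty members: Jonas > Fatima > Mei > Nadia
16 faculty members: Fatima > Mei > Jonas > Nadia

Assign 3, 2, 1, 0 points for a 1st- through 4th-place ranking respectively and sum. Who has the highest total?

Nadia: 24·3 + 37·0 + 34·3 + 9·0 + 16·0 = 174
Jonas: 24·1 + 37·3 + 34·2 + 9·3 + 16·1 = 246
Fatima: 24·0 + 37·1 + 34·0 + 9·2 + 16·3 = 103
Mei: 24·2 + 37·2 + 34·1 + 9·1 + 16·2 = 197
Jonas has the highest Borda score (246).

Jonas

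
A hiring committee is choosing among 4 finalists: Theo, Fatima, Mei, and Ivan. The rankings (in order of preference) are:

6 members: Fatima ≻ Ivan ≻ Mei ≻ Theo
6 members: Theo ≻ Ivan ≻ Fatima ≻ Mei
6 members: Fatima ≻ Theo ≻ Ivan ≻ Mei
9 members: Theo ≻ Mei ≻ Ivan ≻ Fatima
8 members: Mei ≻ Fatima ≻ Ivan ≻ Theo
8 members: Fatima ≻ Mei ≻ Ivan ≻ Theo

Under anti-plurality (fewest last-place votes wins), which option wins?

Ivan

Last-place votes: Theo 22, Fatima 9, Mei 12, Ivan 0.
Ivan is ranked last by the fewest voters, so Ivan wins.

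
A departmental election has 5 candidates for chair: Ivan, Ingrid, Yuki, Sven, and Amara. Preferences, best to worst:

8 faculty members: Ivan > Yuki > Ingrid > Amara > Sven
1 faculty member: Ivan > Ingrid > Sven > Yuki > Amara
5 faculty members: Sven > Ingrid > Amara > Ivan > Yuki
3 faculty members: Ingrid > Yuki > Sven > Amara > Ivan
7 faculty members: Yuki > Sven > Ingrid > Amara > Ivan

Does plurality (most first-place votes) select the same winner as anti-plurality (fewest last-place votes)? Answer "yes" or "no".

Plurality — first-place votes: Ivan 9, Ingrid 3, Yuki 7, Sven 5, Amara 0. Winner: Ivan.
Anti-plurality — last-place votes: Ivan 10, Ingrid 0, Yuki 5, Sven 8, Amara 1. Winner: Ingrid.
The two methods disagree.

no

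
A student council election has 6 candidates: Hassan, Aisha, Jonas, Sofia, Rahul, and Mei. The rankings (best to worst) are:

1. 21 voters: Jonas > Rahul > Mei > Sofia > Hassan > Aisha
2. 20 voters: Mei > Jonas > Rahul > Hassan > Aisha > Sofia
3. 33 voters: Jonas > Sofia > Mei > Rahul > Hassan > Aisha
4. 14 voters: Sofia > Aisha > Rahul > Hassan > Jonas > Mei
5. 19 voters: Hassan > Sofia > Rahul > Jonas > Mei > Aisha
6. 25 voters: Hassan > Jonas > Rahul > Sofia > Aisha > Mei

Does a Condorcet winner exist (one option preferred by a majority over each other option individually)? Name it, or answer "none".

Jonas

Jonas vs Hassan: 74–58 for Jonas.
Jonas vs Aisha: 118–14 for Jonas.
Jonas vs Sofia: 99–33 for Jonas.
Jonas vs Rahul: 99–33 for Jonas.
Jonas vs Mei: 112–20 for Jonas.
Jonas beats every other option head-to-head.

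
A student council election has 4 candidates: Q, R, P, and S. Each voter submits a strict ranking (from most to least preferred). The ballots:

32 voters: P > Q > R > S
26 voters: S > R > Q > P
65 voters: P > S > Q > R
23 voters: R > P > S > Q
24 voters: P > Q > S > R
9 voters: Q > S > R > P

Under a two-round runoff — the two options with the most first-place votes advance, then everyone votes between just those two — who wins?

P

Round 1 first-place votes: Q 9, R 23, P 121, S 26.
P and S advance.
Runoff: P is preferred to S by 144 voters; S by 35.
P wins the runoff.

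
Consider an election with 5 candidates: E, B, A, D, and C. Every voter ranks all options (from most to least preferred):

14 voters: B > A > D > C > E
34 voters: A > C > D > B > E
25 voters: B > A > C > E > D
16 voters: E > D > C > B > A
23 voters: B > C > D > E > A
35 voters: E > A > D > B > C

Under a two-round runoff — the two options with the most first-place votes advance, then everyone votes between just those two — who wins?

B

Round 1 first-place votes: E 51, B 62, A 34, D 0, C 0.
B and E advance.
Runoff: B is preferred to E by 96 voters; E by 51.
B wins the runoff.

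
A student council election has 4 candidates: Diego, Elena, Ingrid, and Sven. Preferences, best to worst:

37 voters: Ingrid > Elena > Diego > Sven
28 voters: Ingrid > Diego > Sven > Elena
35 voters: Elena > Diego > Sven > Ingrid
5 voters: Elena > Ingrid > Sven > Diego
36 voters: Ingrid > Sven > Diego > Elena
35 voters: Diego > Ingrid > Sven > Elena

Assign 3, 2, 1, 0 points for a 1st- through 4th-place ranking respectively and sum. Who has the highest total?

Ingrid

Diego: 37·1 + 28·2 + 35·2 + 5·0 + 36·1 + 35·3 = 304
Elena: 37·2 + 28·0 + 35·3 + 5·3 + 36·0 + 35·0 = 194
Ingrid: 37·3 + 28·3 + 35·0 + 5·2 + 36·3 + 35·2 = 383
Sven: 37·0 + 28·1 + 35·1 + 5·1 + 36·2 + 35·1 = 175
Ingrid has the highest Borda score (383).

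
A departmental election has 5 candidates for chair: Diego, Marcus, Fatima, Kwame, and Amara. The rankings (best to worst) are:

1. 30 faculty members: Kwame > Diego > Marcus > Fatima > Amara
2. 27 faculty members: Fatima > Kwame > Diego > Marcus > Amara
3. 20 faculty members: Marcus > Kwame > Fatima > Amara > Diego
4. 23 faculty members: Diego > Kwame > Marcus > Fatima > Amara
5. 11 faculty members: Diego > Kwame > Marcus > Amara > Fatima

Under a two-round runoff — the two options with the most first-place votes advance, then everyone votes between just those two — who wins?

Round 1 first-place votes: Diego 34, Marcus 20, Fatima 27, Kwame 30, Amara 0.
Diego and Kwame advance.
Runoff: Diego is preferred to Kwame by 34 voters; Kwame by 77.
Kwame wins the runoff.

Kwame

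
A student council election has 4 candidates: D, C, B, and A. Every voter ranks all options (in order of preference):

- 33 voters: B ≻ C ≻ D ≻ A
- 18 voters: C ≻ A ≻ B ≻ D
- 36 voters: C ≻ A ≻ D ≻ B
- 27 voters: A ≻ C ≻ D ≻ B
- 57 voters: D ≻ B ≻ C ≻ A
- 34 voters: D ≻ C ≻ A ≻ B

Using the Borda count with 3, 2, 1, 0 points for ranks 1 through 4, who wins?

D: 33·1 + 18·0 + 36·1 + 27·1 + 57·3 + 34·3 = 369
C: 33·2 + 18·3 + 36·3 + 27·2 + 57·1 + 34·2 = 407
B: 33·3 + 18·1 + 36·0 + 27·0 + 57·2 + 34·0 = 231
A: 33·0 + 18·2 + 36·2 + 27·3 + 57·0 + 34·1 = 223
C has the highest Borda score (407).

C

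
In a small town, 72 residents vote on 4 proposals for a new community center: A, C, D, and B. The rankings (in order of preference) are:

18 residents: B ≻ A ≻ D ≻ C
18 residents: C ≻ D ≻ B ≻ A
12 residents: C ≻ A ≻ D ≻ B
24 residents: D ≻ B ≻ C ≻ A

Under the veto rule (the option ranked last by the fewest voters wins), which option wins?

D

Last-place votes: A 42, C 18, D 0, B 12.
D is ranked last by the fewest voters, so D wins.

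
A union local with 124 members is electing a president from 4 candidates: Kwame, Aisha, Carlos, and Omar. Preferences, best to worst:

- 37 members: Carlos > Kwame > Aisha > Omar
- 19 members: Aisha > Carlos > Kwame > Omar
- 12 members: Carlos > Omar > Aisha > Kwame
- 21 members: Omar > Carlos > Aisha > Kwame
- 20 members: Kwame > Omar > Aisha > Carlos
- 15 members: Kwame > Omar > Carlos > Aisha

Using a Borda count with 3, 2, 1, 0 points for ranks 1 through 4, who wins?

Kwame: 37·2 + 19·1 + 12·0 + 21·0 + 20·3 + 15·3 = 198
Aisha: 37·1 + 19·3 + 12·1 + 21·1 + 20·1 + 15·0 = 147
Carlos: 37·3 + 19·2 + 12·3 + 21·2 + 20·0 + 15·1 = 242
Omar: 37·0 + 19·0 + 12·2 + 21·3 + 20·2 + 15·2 = 157
Carlos has the highest Borda score (242).

Carlos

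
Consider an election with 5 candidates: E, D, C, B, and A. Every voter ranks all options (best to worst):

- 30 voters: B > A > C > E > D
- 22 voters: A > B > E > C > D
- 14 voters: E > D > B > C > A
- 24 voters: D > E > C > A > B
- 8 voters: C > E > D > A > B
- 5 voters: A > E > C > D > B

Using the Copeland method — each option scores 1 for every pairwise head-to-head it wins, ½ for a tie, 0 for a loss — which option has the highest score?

A

E: beats D and C; loses to B and A → score 2.
D: loses to E, C, B, and A → score 0.
C: beats D; loses to E, B, and A → score 1.
B: beats E, D, and C; loses to A → score 3.
A: beats E, D, C, and B → score 4.
A has the best pairwise record.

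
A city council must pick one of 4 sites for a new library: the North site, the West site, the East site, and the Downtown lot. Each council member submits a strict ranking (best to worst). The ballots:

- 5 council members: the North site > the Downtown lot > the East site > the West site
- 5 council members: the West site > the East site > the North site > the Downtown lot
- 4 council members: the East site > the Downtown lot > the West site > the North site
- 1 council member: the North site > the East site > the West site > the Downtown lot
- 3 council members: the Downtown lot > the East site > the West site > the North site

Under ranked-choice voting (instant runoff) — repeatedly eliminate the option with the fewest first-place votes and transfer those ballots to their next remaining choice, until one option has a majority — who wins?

Round 1: the North site 6, the West site 5, the East site 4, the Downtown lot 3. Eliminate the Downtown lot.
Round 2: the North site 6, the West site 5, the East site 7. Eliminate the West site.
Round 3: the North site 6, the East site 12. The East site has a majority.

the East site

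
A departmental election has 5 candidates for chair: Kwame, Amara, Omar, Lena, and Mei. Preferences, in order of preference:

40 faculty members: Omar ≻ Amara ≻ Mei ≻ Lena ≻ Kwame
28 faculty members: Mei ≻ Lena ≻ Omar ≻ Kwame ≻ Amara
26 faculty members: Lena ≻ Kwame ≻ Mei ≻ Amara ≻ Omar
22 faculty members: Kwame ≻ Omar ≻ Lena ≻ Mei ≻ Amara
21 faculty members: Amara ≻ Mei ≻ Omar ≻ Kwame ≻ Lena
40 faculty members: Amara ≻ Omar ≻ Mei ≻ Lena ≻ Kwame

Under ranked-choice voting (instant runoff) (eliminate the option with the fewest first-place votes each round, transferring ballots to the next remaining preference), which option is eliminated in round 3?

Round 1: Kwame 22, Amara 61, Omar 40, Lena 26, Mei 28. Eliminate Kwame.
Round 2: Amara 61, Omar 62, Lena 26, Mei 28. Eliminate Lena.
Round 3: Amara 61, Omar 62, Mei 54. Eliminate Mei.

Mei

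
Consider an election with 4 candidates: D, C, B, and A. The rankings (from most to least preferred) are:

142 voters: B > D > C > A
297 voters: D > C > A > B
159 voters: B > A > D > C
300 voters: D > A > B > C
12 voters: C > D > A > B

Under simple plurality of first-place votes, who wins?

First-place votes: D 597, C 12, B 301, A 0.
D has the most first-place votes.

D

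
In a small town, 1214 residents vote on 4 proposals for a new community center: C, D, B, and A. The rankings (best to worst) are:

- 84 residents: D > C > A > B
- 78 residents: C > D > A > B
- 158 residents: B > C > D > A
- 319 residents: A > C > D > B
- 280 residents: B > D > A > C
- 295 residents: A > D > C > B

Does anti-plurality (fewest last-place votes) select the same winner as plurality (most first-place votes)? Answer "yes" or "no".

no

Anti-plurality — last-place votes: C 280, D 0, B 776, A 158. Winner: D.
Plurality — first-place votes: C 78, D 84, B 438, A 614. Winner: A.
The two methods disagree.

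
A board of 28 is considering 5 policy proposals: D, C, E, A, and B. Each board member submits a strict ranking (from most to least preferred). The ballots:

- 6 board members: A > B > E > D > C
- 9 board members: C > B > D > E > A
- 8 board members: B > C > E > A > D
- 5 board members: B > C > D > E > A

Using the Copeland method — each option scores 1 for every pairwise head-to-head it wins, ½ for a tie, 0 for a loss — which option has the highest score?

D: ties E and A; loses to C and B → score 1.
C: beats D, E, and A; loses to B → score 3.
E: beats A; ties D; loses to C and B → score 1.5.
A: ties D; loses to C, E, and B → score 0.5.
B: beats D, C, E, and A → score 4.
B has the best pairwise record.

B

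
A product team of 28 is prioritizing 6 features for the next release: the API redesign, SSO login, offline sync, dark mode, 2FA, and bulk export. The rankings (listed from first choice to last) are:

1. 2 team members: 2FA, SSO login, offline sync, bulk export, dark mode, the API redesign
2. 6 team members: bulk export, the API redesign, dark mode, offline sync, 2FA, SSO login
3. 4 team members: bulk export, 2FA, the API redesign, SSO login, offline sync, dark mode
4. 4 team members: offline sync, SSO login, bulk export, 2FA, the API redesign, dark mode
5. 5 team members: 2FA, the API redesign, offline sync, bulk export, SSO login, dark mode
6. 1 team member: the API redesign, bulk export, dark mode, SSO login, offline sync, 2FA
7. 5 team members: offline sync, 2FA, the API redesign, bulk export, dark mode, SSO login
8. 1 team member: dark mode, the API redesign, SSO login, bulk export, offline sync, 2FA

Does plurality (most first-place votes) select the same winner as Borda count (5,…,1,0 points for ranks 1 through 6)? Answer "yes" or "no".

yes

Plurality — first-place votes: the API redesign 1, SSO login 0, offline sync 9, dark mode 1, 2FA 7, bulk export 10. Winner: bulk export.
Borda — scores: the API redesign 84, SSO login 42, offline sync 84, dark mode 33, 2FA 85, bulk export 92. Winner: bulk export.
The two methods agree.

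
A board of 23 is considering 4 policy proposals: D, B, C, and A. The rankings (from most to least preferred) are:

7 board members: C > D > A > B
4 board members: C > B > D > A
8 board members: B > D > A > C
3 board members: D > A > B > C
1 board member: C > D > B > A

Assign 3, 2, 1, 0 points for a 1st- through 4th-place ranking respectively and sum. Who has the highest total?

D

D: 7·2 + 4·1 + 8·2 + 3·3 + 1·2 = 45
B: 7·0 + 4·2 + 8·3 + 3·1 + 1·1 = 36
C: 7·3 + 4·3 + 8·0 + 3·0 + 1·3 = 36
A: 7·1 + 4·0 + 8·1 + 3·2 + 1·0 = 21
D has the highest Borda score (45).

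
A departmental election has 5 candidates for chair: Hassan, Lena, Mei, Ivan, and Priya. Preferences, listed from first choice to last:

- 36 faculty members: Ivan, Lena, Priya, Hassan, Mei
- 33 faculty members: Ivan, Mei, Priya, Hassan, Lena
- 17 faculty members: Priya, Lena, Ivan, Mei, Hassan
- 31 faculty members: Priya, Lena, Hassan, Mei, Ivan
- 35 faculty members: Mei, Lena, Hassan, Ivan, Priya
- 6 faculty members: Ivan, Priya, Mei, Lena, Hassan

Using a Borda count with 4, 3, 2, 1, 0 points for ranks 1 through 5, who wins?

Hassan: 36·1 + 33·1 + 17·0 + 31·2 + 35·2 + 6·0 = 201
Lena: 36·3 + 33·0 + 17·3 + 31·3 + 35·3 + 6·1 = 363
Mei: 36·0 + 33·3 + 17·1 + 31·1 + 35·4 + 6·2 = 299
Ivan: 36·4 + 33·4 + 17·2 + 31·0 + 35·1 + 6·4 = 369
Priya: 36·2 + 33·2 + 17·4 + 31·4 + 35·0 + 6·3 = 348
Ivan has the highest Borda score (369).

Ivan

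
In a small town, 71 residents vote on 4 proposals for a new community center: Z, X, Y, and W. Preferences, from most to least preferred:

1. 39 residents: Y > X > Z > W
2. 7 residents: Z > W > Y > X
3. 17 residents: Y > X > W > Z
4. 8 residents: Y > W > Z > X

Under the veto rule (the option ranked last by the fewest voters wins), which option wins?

Last-place votes: Z 17, X 15, Y 0, W 39.
Y is ranked last by the fewest voters, so Y wins.

Y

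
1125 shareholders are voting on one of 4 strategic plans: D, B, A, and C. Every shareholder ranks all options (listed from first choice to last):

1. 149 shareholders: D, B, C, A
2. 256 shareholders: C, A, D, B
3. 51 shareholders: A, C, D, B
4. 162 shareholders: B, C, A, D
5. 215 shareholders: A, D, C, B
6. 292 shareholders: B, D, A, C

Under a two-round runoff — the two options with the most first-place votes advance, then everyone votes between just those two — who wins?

Round 1 first-place votes: D 149, B 454, A 266, C 256.
B and A advance.
Runoff: B is preferred to A by 603 voters; A by 522.
B wins the runoff.

B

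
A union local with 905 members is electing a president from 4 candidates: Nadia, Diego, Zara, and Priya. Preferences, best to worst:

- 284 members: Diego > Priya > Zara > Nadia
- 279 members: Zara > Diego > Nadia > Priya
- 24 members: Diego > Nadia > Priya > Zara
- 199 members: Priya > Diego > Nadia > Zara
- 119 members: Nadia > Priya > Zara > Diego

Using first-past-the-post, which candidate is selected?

Diego

First-place votes: Nadia 119, Diego 308, Zara 279, Priya 199.
Diego has the most first-place votes.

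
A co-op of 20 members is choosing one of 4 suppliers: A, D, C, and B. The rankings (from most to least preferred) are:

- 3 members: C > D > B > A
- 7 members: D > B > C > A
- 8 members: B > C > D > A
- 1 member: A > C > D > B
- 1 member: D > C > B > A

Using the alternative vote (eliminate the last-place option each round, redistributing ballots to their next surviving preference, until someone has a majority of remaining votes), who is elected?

D

Round 1: A 1, D 8, C 3, B 8. Eliminate A.
Round 2: D 8, C 4, B 8. Eliminate C.
Round 3: D 12, B 8. D has a majority.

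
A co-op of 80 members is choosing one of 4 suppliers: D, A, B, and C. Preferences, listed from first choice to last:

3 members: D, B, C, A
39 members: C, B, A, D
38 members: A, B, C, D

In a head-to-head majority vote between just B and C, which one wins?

B

Voters preferring B to C: 41; preferring C to B: 39.
B wins the head-to-head.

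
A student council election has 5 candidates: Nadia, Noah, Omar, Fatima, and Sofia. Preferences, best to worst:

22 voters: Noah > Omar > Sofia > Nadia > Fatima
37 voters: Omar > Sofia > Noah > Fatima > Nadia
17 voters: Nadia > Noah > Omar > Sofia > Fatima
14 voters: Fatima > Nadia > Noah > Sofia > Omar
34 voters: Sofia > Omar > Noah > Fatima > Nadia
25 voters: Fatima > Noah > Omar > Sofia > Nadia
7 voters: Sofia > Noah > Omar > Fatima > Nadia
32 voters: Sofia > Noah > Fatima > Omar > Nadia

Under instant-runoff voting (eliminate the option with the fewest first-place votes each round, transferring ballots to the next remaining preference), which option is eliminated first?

Round 1: Nadia 17, Noah 22, Omar 37, Fatima 39, Sofia 73. Eliminate Nadia.

Nadia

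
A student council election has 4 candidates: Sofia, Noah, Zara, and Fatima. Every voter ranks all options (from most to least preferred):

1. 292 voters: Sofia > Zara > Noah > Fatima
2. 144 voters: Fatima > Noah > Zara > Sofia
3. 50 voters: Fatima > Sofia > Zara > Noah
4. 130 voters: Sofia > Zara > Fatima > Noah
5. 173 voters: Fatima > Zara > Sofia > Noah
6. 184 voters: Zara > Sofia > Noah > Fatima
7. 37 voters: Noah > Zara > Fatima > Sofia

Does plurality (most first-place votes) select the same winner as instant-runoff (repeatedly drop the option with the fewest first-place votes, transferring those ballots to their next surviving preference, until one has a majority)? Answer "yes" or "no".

Plurality — first-place votes: Sofia 422, Noah 37, Zara 184, Fatima 367. Winner: Sofia.
Instant-runoff — R1 Sofia 422, Noah 37, Zara 184, Fatima 367 (Noah out); R2 Sofia 422, Zara 221, Fatima 367 (Zara out); R3 Sofia 606, Fatima 404 (Sofia winner). Winner: Sofia.
The two methods agree.

yes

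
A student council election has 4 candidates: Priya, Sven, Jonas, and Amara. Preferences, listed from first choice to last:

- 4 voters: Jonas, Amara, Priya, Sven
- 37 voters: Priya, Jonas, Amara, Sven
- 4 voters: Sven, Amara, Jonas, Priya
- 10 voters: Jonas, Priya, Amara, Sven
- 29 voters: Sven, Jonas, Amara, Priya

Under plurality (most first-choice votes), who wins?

Priya

First-place votes: Priya 37, Sven 33, Jonas 14, Amara 0.
Priya has the most first-place votes.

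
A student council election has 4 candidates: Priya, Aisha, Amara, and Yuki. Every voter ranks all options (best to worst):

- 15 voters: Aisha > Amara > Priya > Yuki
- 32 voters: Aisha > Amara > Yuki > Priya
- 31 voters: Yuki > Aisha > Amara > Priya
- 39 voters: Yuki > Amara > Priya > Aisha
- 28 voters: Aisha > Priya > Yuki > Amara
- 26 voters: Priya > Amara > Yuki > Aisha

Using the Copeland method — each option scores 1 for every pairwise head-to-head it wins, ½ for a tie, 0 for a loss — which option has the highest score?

Priya: loses to Aisha, Amara, and Yuki → score 0.
Aisha: beats Priya and Amara; loses to Yuki → score 2.
Amara: beats Priya; loses to Aisha and Yuki → score 1.
Yuki: beats Priya, Aisha, and Amara → score 3.
Yuki has the best pairwise record.

Yuki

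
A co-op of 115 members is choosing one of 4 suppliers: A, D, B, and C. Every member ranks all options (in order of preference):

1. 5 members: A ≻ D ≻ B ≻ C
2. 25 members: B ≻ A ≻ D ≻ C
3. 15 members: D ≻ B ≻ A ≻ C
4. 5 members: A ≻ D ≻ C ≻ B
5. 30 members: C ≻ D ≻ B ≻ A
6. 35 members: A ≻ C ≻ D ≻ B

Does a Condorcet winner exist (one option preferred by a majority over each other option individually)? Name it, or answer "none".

Checking pairwise contests:
B beats A 70–45.
A beats D 70–45.
D beats B 90–25.
A beats C 85–30.
Every option loses at least one head-to-head, so there is no Condorcet winner.

none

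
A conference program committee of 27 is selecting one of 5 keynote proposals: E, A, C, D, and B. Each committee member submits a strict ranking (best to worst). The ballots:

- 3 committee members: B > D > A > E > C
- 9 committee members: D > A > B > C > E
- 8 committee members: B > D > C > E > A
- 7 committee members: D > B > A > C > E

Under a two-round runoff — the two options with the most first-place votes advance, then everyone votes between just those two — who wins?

D

Round 1 first-place votes: E 0, A 0, C 0, D 16, B 11.
D and B advance.
Runoff: D is preferred to B by 16 voters; B by 11.
D wins the runoff.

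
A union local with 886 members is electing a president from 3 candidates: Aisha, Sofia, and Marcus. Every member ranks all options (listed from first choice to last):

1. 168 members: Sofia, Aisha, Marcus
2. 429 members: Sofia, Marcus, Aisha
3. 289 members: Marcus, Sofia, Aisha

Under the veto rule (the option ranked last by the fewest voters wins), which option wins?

Last-place votes: Aisha 718, Sofia 0, Marcus 168.
Sofia is ranked last by the fewest voters, so Sofia wins.

Sofia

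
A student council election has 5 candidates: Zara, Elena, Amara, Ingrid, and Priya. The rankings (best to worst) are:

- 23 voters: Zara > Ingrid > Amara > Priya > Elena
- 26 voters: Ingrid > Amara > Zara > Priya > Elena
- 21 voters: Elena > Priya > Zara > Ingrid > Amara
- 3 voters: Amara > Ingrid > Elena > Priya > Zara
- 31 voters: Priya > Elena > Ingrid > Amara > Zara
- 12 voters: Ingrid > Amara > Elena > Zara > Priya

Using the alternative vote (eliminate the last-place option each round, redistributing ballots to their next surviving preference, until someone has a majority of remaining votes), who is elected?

Round 1: Zara 23, Elena 21, Amara 3, Ingrid 38, Priya 31. Eliminate Amara.
Round 2: Zara 23, Elena 21, Ingrid 41, Priya 31. Eliminate Elena.
Round 3: Zara 23, Ingrid 41, Priya 52. Eliminate Zara.
Round 4: Ingrid 64, Priya 52. Ingrid has a majority.

Ingrid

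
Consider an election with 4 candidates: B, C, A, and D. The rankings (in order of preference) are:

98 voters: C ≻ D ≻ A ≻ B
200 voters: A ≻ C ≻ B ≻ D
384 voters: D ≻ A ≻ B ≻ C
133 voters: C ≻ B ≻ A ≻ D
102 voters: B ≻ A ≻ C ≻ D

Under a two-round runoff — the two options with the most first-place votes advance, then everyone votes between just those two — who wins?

C

Round 1 first-place votes: B 102, C 231, A 200, D 384.
D and C advance.
Runoff: D is preferred to C by 384 voters; C by 533.
C wins the runoff.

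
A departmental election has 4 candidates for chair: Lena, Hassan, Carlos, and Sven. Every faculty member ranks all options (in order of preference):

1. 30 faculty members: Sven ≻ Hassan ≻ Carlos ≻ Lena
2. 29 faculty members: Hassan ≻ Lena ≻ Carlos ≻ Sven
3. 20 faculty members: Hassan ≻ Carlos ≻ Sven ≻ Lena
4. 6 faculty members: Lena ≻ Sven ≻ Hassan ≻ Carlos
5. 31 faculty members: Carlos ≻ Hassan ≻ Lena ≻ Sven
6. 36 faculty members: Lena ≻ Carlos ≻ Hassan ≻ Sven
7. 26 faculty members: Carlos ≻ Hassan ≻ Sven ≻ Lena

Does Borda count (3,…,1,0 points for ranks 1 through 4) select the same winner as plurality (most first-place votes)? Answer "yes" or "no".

Borda — scores: Lena 215, Hassan 363, Carlos 342, Sven 148. Winner: Hassan.
Plurality — first-place votes: Lena 42, Hassan 49, Carlos 57, Sven 30. Winner: Carlos.
The two methods disagree.

no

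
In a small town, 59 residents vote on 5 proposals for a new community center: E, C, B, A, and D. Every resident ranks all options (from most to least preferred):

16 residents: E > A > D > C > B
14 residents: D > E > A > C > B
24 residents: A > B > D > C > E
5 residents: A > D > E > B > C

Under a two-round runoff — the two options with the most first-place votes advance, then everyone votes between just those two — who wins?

Round 1 first-place votes: E 16, C 0, B 0, A 29, D 14.
A and E advance.
Runoff: A is preferred to E by 29 voters; E by 30.
E wins the runoff.

E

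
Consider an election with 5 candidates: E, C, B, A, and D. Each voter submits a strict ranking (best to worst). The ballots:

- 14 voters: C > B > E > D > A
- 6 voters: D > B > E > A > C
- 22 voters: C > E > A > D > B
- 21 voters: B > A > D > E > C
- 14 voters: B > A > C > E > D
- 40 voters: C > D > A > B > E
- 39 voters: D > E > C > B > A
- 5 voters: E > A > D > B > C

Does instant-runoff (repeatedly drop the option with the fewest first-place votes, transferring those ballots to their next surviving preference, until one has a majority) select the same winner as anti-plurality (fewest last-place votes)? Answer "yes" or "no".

Instant-runoff — R1 E 5, C 76, B 35, A 0, D 45 (A out); R2 E 5, C 76, B 35, D 45 (E out); R3 C 76, B 35, D 50 (B out); R4 C 90, D 71 (C winner). Winner: C.
Anti-plurality — last-place votes: E 40, C 32, B 22, A 53, D 14. Winner: D.
The two methods disagree.

no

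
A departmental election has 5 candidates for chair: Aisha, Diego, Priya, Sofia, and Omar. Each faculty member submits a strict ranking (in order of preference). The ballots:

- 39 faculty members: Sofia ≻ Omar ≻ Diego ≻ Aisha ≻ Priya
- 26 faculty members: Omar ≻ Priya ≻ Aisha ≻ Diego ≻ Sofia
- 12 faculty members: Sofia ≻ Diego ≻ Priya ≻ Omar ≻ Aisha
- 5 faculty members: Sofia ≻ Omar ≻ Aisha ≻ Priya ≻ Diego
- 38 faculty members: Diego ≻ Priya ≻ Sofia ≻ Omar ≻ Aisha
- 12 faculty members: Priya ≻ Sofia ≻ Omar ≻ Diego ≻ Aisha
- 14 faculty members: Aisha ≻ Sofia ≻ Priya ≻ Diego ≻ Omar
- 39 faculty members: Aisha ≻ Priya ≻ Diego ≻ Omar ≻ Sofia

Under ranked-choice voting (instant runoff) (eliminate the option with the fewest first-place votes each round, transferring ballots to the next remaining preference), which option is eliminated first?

Priya

Round 1: Aisha 53, Diego 38, Priya 12, Sofia 56, Omar 26. Eliminate Priya.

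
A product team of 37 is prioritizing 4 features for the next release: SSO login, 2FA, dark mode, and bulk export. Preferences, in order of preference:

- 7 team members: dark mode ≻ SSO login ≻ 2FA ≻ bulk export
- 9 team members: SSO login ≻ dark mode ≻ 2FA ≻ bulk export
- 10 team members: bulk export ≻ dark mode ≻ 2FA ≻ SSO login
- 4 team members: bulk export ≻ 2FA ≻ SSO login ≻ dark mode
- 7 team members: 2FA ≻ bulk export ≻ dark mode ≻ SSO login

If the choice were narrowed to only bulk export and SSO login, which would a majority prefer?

Voters preferring bulk export to SSO login: 21; preferring SSO login to bulk export: 16.
bulk export wins the head-to-head.

bulk export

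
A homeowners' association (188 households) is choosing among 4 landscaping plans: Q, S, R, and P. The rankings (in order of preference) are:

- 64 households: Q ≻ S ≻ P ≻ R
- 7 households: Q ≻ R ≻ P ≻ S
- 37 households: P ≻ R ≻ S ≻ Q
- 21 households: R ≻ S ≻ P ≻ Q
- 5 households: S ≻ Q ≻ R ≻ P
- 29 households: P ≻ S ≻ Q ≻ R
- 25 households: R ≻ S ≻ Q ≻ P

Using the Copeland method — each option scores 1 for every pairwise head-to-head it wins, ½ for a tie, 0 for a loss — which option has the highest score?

S

Q: beats R and P; loses to S → score 2.
S: beats Q, R, and P → score 3.
R: loses to Q, S, and P → score 0.
P: beats R; loses to Q and S → score 1.
S has the best pairwise record.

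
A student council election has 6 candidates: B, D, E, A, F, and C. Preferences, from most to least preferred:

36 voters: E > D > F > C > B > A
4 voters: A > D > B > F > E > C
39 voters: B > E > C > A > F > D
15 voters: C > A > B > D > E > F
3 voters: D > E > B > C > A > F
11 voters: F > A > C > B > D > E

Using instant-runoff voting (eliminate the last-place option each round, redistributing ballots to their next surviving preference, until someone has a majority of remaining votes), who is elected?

B

Round 1: B 39, D 3, E 36, A 4, F 11, C 15. Eliminate D.
Round 2: B 39, E 39, A 4, F 11, C 15. Eliminate A.
Round 3: B 43, E 39, F 11, C 15. Eliminate F.
Round 4: B 43, E 39, C 26. Eliminate C.
Round 5: B 69, E 39. B has a majority.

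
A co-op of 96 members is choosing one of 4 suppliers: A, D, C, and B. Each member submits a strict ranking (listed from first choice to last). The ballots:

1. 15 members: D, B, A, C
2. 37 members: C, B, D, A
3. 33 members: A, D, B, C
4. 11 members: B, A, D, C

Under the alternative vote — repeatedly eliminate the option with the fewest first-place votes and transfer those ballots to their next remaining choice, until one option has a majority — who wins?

Round 1: A 33, D 15, C 37, B 11. Eliminate B.
Round 2: A 44, D 15, C 37. Eliminate D.
Round 3: A 59, C 37. A has a majority.

A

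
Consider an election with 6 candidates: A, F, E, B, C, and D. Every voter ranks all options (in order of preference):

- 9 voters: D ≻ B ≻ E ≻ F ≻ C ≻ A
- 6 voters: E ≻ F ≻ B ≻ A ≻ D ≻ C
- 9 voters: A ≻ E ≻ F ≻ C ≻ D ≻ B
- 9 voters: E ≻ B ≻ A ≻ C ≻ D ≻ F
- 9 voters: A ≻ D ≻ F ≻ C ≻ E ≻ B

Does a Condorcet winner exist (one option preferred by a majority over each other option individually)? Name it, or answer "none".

E vs A: 24–18 for E.
E vs F: 33–9 for E.
E vs B: 33–9 for E.
E vs C: 33–9 for E.
E vs D: 24–18 for E.
E beats every other option head-to-head.

E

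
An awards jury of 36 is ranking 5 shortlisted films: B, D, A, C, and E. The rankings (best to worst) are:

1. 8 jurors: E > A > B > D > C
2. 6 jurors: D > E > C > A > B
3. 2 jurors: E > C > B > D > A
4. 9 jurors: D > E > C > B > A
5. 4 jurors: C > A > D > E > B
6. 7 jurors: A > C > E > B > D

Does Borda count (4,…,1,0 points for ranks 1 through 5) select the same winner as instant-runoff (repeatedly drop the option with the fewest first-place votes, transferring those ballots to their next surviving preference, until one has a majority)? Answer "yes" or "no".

no

Borda — scores: B 36, D 78, A 70, C 73, E 103. Winner: E.
Instant-runoff — R1 B 0, D 15, A 7, C 4, E 10 (B out); R2 D 15, A 7, C 4, E 10 (C out); R3 D 15, A 11, E 10 (E out); R4 D 17, A 19 (A winner). Winner: A.
The two methods disagree.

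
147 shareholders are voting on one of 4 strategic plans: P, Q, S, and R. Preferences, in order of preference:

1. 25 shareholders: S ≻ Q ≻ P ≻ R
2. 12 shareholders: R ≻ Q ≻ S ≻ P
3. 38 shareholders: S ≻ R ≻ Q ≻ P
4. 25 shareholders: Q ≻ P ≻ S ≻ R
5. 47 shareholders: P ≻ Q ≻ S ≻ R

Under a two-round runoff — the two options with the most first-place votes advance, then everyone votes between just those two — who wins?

Round 1 first-place votes: P 47, Q 25, S 63, R 12.
S and P advance.
Runoff: S is preferred to P by 75 voters; P by 72.
S wins the runoff.

S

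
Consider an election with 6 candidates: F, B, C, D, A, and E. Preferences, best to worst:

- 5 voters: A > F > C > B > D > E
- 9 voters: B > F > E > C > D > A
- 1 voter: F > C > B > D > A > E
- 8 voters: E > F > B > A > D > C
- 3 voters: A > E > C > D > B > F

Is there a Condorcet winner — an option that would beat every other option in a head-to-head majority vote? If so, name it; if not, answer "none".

F vs B: 14–12 for F.
F vs C: 23–3 for F.
F vs D: 23–3 for F.
F vs A: 18–8 for F.
F vs E: 15–11 for F.
F beats every other option head-to-head.

F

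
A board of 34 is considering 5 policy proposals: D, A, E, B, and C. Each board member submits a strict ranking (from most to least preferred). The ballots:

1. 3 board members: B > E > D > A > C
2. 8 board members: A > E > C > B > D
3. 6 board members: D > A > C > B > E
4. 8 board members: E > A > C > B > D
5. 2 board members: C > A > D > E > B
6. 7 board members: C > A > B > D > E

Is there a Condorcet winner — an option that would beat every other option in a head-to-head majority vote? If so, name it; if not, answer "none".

A vs D: 25–9 for A.
A vs E: 23–11 for A.
A vs B: 31–3 for A.
A vs C: 25–9 for A.
A beats every other option head-to-head.

A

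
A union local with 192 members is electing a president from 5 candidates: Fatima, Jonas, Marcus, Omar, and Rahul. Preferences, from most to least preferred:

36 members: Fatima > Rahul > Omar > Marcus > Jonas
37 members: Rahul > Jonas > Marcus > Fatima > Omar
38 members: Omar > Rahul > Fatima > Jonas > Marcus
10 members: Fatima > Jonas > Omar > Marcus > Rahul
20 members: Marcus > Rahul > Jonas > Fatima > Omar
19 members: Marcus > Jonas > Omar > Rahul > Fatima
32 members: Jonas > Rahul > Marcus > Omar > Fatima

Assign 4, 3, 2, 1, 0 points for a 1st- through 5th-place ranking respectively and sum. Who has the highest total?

Fatima: 36·4 + 37·1 + 38·2 + 10·4 + 20·1 + 19·0 + 32·0 = 317
Jonas: 36·0 + 37·3 + 38·1 + 10·3 + 20·2 + 19·3 + 32·4 = 404
Marcus: 36·1 + 37·2 + 38·0 + 10·1 + 20·4 + 19·4 + 32·2 = 340
Omar: 36·2 + 37·0 + 38·4 + 10·2 + 20·0 + 19·2 + 32·1 = 314
Rahul: 36·3 + 37·4 + 38·3 + 10·0 + 20·3 + 19·1 + 32·3 = 545
Rahul has the highest Borda score (545).

Rahul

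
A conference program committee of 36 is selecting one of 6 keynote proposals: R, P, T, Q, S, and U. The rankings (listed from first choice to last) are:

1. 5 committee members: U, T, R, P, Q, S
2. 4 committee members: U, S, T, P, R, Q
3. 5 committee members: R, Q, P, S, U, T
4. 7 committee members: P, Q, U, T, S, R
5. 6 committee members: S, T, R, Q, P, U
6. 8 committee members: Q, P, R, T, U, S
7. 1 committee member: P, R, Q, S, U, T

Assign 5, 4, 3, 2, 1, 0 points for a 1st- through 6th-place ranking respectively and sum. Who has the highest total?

R: 5·3 + 4·1 + 5·5 + 7·0 + 6·3 + 8·3 + 1·4 = 90
P: 5·2 + 4·2 + 5·3 + 7·5 + 6·1 + 8·4 + 1·5 = 111
T: 5·4 + 4·3 + 5·0 + 7·2 + 6·4 + 8·2 + 1·0 = 86
Q: 5·1 + 4·0 + 5·4 + 7·4 + 6·2 + 8·5 + 1·3 = 108
S: 5·0 + 4·4 + 5·2 + 7·1 + 6·5 + 8·0 + 1·2 = 65
U: 5·5 + 4·5 + 5·1 + 7·3 + 6·0 + 8·1 + 1·1 = 80
P has the highest Borda score (111).

P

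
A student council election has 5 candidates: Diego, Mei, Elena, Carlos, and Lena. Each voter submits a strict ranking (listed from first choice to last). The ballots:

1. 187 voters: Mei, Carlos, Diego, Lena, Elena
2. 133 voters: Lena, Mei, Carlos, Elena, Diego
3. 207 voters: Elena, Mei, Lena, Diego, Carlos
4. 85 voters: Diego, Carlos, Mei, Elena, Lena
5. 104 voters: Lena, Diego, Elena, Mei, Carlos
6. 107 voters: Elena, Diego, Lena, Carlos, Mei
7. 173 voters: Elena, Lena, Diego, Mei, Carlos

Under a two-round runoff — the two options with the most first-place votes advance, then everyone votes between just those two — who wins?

Round 1 first-place votes: Diego 85, Mei 187, Elena 487, Carlos 0, Lena 237.
Elena and Lena advance.
Runoff: Elena is preferred to Lena by 572 voters; Lena by 424.
Elena wins the runoff.

Elena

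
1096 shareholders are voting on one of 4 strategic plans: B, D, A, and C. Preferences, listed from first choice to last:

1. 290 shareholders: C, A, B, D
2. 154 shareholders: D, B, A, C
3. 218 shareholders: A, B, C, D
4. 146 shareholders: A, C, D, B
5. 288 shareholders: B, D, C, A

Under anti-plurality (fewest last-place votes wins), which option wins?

Last-place votes: B 146, D 508, A 288, C 154.
B is ranked last by the fewest voters, so B wins.

B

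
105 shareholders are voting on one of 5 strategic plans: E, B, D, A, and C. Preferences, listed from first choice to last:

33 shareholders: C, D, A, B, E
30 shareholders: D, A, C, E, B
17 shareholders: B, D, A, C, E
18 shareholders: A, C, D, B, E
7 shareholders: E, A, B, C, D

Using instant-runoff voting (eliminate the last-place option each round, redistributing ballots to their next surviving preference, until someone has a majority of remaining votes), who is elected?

Round 1: E 7, B 17, D 30, A 18, C 33. Eliminate E.
Round 2: B 17, D 30, A 25, C 33. Eliminate B.
Round 3: D 47, A 25, C 33. Eliminate A.
Round 4: D 47, C 58. C has a majority.

C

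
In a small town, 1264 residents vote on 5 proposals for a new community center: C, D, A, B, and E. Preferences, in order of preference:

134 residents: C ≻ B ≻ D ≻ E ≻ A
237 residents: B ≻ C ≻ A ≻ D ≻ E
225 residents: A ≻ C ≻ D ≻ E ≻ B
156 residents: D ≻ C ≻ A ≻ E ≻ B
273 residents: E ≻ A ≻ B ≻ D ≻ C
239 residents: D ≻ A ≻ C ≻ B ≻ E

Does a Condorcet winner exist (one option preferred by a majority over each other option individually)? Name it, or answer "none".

A vs C: 737–527 for A.
A vs D: 735–529 for A.
A vs B: 893–371 for A.
A vs E: 857–407 for A.
A beats every other option head-to-head.

A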